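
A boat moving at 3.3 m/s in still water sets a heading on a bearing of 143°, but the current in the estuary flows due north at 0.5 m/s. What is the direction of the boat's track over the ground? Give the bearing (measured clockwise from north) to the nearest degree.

137°

Taking east as x and north as y: velocity relative to the water = (1.986, -2.635) m/s; the water relative to ground = (0.000, 0.500) m/s.
Velocity relative to ground = (1.986, -2.635) + (0.000, 0.500) = (1.986, -2.135) m/s.
Bearing = atan2(1.99, -2.14) = 137.08° clockwise from north.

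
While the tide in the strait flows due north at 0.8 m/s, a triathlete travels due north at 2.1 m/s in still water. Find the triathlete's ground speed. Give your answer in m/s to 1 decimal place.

2.9 m/s

Taking east as x and north as y: velocity relative to the water = (0.000, 2.100) m/s; the water relative to ground = (0.000, 0.800) m/s.
Velocity relative to ground = (0.000, 2.100) + (0.000, 0.800) = (0.000, 2.900) m/s.
Speed = |(0.000, 2.900)| = 2.900 m/s.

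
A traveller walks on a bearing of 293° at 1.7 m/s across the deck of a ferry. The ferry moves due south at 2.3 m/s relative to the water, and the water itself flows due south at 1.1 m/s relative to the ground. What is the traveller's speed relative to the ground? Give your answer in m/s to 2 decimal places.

In east/north components (m/s): traveller relative to ferry = (-1.565, 0.664); ferry relative to water = (0.000, -2.300); water relative to ground = (0.000, -1.100).
Sum = (-1.565, -2.736) m/s.
Speed = |(-1.565, -2.736)| = 3.152 m/s.

3.15 m/s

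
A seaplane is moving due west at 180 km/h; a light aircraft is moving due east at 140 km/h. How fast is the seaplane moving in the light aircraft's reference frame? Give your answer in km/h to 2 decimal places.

320.00 km/h

Taking east as x and north as y: seaplane velocity = (-180.000, 0.000) km/h; light aircraft velocity = (140.000, 0.000) km/h.
Velocity of seaplane relative to light aircraft = (-180.000, 0.000) − (140.000, 0.000) = (-320.000, 0.000) km/h.
Magnitude = |(-320.000, 0.000)| = 320.000 km/h.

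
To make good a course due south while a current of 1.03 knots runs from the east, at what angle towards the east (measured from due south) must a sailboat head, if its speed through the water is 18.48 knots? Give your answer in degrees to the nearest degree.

The current pushes perpendicular to the desired track; the heading must have a component into the current equal to 1.03 knots: 18.48 sin θ = 1.03.
sin θ = 0.0557, so θ = 3.195°.

3°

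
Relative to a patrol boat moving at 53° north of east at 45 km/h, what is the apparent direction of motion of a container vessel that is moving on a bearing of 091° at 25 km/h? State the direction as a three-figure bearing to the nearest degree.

Taking east as x and north as y: container vessel velocity = (24.996, -0.436) km/h; patrol boat velocity = (27.082, 35.939) km/h.
Velocity of container vessel relative to patrol boat = (24.996, -0.436) − (27.082, 35.939) = (-2.085, -36.375) km/h.
Bearing = atan2(-2.09, -36.37) = 183.28° clockwise from north.

183°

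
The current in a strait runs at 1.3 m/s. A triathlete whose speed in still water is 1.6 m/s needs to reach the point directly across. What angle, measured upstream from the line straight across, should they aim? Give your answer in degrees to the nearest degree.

54°

To cancel the current, the upstream component of the triathlete's velocity must equal the flow: 1.6 sin θ = 1.3.
sin θ = 1.3 / 1.6 = 0.8125.
θ = arcsin(0.8125) = 54.341°.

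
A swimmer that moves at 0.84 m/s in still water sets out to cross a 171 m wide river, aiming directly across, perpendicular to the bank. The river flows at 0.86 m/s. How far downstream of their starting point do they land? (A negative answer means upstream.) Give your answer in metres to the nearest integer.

Perpendicular speed = 0.840 m/s; crossing time = 171 / 0.840 = 203.571 s.
Net downstream speed = 0.860 m/s.
Drift = 0.860 × 203.571 = 175.071 m (downstream).

175 m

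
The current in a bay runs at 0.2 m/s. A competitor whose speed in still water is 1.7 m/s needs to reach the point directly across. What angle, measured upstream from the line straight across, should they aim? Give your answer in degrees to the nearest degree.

7°

To cancel the current, the upstream component of the competitor's velocity must equal the flow: 1.7 sin θ = 0.2.
sin θ = 0.2 / 1.7 = 0.1176.
θ = arcsin(0.1176) = 6.756°.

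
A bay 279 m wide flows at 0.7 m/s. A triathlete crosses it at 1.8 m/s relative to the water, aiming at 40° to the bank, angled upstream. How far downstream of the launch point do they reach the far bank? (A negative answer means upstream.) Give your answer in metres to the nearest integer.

Perpendicular speed = 1.157 m/s; crossing time = 279 / 1.157 = 241.137 s.
Net downstream speed = -0.679 m/s.
Drift = -0.679 × 241.137 = -163.703 m (upstream).

-164 m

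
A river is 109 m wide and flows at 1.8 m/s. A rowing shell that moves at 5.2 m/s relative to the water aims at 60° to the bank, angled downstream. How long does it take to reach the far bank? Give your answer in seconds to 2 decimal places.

24.20 s

The component of the rowing shell's velocity perpendicular to the bank is 5.2 × sin 60° = 4.503 m/s.
The flow acts along the bank and has no component across it.
Time = 109 / 4.503 = 24.204 s.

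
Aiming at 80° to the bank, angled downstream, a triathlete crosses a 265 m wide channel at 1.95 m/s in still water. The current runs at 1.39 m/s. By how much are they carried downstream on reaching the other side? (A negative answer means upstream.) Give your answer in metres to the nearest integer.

Perpendicular speed = 1.920 m/s; crossing time = 265 / 1.920 = 137.994 s.
Net downstream speed = 1.729 m/s.
Drift = 1.729 × 137.994 = 238.538 m (downstream).

239 m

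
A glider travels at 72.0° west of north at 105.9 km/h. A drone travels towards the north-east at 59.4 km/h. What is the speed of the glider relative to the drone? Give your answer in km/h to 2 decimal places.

Taking east as x and north as y: glider velocity = (-100.717, 32.725) km/h; drone velocity = (42.002, 42.002) km/h.
Velocity of glider relative to drone = (-100.717, 32.725) − (42.002, 42.002) = (-142.719, -9.277) km/h.
Magnitude = |(-142.719, -9.277)| = 143.020 km/h.

143.02 km/h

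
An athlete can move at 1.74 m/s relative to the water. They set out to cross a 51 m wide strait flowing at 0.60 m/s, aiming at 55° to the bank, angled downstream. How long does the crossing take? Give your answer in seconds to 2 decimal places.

The component of the athlete's velocity perpendicular to the bank is 1.74 × sin 55° = 1.425 m/s.
The current is parallel to the bank, so it does not affect the crossing time.
Time = 51 / 1.425 = 35.781 s.

35.78 s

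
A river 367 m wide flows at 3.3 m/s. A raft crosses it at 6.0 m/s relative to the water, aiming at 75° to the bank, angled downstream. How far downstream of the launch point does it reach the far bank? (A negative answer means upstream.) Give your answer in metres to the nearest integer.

307 m

Perpendicular speed = 5.796 m/s; crossing time = 367 / 5.796 = 63.324 s.
Net downstream speed = 4.853 m/s.
Drift = 4.853 × 63.324 = 307.308 m (downstream).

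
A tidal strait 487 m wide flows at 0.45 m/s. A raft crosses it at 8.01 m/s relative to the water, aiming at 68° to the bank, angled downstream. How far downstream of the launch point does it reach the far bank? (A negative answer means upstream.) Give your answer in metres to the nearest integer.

226 m

Perpendicular speed = 7.427 m/s; crossing time = 487 / 7.427 = 65.574 s.
Net downstream speed = 3.451 m/s.
Drift = 3.451 × 65.574 = 226.269 m (downstream).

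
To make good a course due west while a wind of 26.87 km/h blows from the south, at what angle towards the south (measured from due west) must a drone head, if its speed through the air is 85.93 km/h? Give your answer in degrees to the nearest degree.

18°

The wind pushes perpendicular to the desired track; the heading must have a component into the wind equal to 26.87 km/h: 85.93 sin θ = 26.87.
sin θ = 0.3127, so θ = 18.222°.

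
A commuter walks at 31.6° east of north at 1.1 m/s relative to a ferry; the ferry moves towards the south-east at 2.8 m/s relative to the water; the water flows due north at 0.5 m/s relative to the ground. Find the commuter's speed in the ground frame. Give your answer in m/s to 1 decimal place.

In east/north components (m/s): commuter relative to ferry = (0.576, 0.937); ferry relative to water = (1.980, -1.980); water relative to ground = (0.000, 0.500).
Sum = (2.556, -0.543) m/s.
Speed = |(2.556, -0.543)| = 2.613 m/s.

2.6 m/s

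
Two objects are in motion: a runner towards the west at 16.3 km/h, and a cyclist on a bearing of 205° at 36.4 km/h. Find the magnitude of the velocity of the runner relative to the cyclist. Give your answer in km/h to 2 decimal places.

33.00 km/h

Taking east as x and north as y: runner velocity = (-16.300, 0.000) km/h; cyclist velocity = (-15.383, -32.990) km/h.
Velocity of runner relative to cyclist = (-16.300, 0.000) − (-15.383, -32.990) = (-0.917, 32.990) km/h.
Magnitude = |(-0.917, 32.990)| = 33.002 km/h.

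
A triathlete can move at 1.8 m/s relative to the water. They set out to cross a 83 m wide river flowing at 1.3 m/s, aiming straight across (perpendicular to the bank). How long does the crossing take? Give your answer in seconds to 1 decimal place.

46.1 s

The component of the triathlete's velocity perpendicular to the bank is 1.8 m/s.
The flow acts along the bank and has no component across it.
Time = 83 / 1.800 = 46.111 s.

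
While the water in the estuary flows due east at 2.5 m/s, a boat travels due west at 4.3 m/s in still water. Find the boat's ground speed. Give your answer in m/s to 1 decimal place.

Taking east as x and north as y: velocity relative to the water = (-4.300, 0.000) m/s; the water relative to ground = (2.500, 0.000) m/s.
Velocity relative to ground = (-4.300, 0.000) + (2.500, 0.000) = (-1.800, 0.000) m/s.
Speed = |(-1.800, 0.000)| = 1.800 m/s.

1.8 m/s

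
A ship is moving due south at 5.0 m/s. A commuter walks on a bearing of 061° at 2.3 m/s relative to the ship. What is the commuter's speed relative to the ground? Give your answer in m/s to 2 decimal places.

4.37 m/s

Taking east as x and north as y: ship velocity = (0.000, -5.000) m/s; commuter velocity relative to ship = (2.012, 1.115) m/s.
Velocity relative to ground = (0.000, -5.000) + (2.012, 1.115) = (2.012, -3.885) m/s.
Speed = |(2.012, -3.885)| = 4.375 m/s.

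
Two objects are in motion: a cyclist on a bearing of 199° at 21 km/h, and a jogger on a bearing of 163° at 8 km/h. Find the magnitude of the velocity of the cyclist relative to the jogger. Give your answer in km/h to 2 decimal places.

Taking east as x and north as y: cyclist velocity = (-6.837, -19.856) km/h; jogger velocity = (2.339, -7.650) km/h.
Velocity of cyclist relative to jogger = (-6.837, -19.856) − (2.339, -7.650) = (-9.176, -12.205) km/h.
Magnitude = |(-9.176, -12.205)| = 15.270 km/h.

15.27 km/h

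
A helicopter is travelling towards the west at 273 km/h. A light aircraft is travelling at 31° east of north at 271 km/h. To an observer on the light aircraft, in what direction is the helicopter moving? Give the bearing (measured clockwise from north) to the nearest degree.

Taking east as x and north as y: helicopter velocity = (-273.000, 0.000) km/h; light aircraft velocity = (139.575, 232.292) km/h.
Velocity of helicopter relative to light aircraft = (-273.000, 0.000) − (139.575, 232.292) = (-412.575, -232.292) km/h.
Bearing = atan2(-412.58, -232.29) = 240.62° clockwise from north.

241°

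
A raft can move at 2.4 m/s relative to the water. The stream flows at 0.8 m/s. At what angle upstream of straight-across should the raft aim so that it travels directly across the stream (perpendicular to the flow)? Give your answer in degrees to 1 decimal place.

19.5°

To cancel the current, the upstream component of the raft's velocity must equal the flow: 2.4 sin θ = 0.8.
sin θ = 0.8 / 2.4 = 0.3333.
θ = arcsin(0.3333) = 19.471°.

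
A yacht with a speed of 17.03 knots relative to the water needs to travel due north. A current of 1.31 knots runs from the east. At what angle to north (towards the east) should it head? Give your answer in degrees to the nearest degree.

The current pushes perpendicular to the desired track; the heading must have a component into the current equal to 1.31 knots: 17.03 sin θ = 1.31.
sin θ = 0.0769, so θ = 4.412°.

4°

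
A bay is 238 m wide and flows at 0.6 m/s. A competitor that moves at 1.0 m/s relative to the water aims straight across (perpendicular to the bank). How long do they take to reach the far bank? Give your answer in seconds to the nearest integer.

The component of the competitor's velocity perpendicular to the bank is 1.0 m/s.
The flow acts along the bank and has no component across it.
Time = 238 / 1.000 = 238.000 s.

238 s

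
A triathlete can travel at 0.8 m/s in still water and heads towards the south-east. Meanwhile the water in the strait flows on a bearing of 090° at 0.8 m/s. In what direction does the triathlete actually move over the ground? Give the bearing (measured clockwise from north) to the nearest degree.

112°

Taking east as x and north as y: velocity relative to the water = (0.566, -0.566) m/s; the water relative to ground = (0.800, 0.000) m/s.
Velocity relative to ground = (0.566, -0.566) + (0.800, 0.000) = (1.366, -0.566) m/s.
Bearing = atan2(1.37, -0.57) = 112.50° clockwise from north.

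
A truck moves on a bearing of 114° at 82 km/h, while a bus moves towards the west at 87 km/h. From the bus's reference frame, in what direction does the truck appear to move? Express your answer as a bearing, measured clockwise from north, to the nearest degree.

102°

Taking east as x and north as y: truck velocity = (74.911, -33.352) km/h; bus velocity = (-87.000, 0.000) km/h.
Velocity of truck relative to bus = (74.911, -33.352) − (-87.000, 0.000) = (161.911, -33.352) km/h.
Bearing = atan2(161.91, -33.35) = 101.64° clockwise from north.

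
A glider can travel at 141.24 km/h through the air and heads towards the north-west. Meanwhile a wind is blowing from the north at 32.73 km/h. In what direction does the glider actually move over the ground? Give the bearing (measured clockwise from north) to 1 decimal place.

Taking east as x and north as y: velocity relative to the air = (-99.872, 99.872) km/h; the air relative to ground = (0.000, -32.730) km/h.
Velocity relative to ground = (-99.872, 99.872) + (0.000, -32.730) = (-99.872, 67.142) km/h.
Bearing = atan2(-99.87, 67.14) = 303.91° clockwise from north.

303.9°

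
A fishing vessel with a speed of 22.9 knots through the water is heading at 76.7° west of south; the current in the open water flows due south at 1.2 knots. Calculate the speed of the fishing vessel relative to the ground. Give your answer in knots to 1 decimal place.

Taking east as x and north as y: velocity relative to the water = (-22.286, -5.268) knots; the water relative to ground = (0.000, -1.200) knots.
Velocity relative to ground = (-22.286, -5.268) + (0.000, -1.200) = (-22.286, -6.468) knots.
Speed = |(-22.286, -6.468)| = 23.205 knots.

23.2 knots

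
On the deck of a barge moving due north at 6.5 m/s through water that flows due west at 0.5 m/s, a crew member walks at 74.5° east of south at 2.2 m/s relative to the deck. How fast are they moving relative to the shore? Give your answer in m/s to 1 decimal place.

In east/north components (m/s): crew member relative to barge = (2.120, -0.588); barge relative to water = (0.000, 6.500); water relative to ground = (-0.500, 0.000).
Sum = (1.620, 5.912) m/s.
Speed = |(1.620, 5.912)| = 6.130 m/s.

6.1 m/s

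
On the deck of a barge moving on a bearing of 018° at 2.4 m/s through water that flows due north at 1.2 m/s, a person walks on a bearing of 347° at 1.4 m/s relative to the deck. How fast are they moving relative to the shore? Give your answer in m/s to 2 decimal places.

In east/north components (m/s): person relative to barge = (-0.315, 1.364); barge relative to water = (0.742, 2.283); water relative to ground = (0.000, 1.200).
Sum = (0.427, 4.847) m/s.
Speed = |(0.427, 4.847)| = 4.865 m/s.

4.87 m/s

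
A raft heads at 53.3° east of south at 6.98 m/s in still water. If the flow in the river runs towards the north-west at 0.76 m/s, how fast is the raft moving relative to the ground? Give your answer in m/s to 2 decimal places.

6.23 m/s

Taking east as x and north as y: velocity relative to the water = (5.596, -4.171) m/s; the water relative to ground = (-0.537, 0.537) m/s.
Velocity relative to ground = (5.596, -4.171) + (-0.537, 0.537) = (5.059, -3.634) m/s.
Speed = |(5.059, -3.634)| = 6.229 m/s.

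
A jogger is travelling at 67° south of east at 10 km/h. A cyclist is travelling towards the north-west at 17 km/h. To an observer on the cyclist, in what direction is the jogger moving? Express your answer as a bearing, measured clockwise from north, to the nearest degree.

Taking east as x and north as y: jogger velocity = (3.907, -9.205) km/h; cyclist velocity = (-12.021, 12.021) km/h.
Velocity of jogger relative to cyclist = (3.907, -9.205) − (-12.021, 12.021) = (15.928, -21.226) km/h.
Bearing = atan2(15.93, -21.23) = 143.12° clockwise from north.

143°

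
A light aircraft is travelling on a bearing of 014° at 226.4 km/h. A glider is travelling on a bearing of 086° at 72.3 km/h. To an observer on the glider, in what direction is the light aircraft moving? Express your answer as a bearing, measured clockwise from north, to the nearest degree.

355°

Taking east as x and north as y: light aircraft velocity = (54.771, 219.675) km/h; glider velocity = (72.124, 5.043) km/h.
Velocity of light aircraft relative to glider = (54.771, 219.675) − (72.124, 5.043) = (-17.353, 214.632) km/h.
Bearing = atan2(-17.35, 214.63) = 355.38° clockwise from north.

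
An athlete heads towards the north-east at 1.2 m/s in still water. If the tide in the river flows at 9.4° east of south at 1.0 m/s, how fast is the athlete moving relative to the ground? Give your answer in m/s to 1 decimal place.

Taking east as x and north as y: velocity relative to the water = (0.849, 0.849) m/s; the water relative to ground = (0.163, -0.987) m/s.
Velocity relative to ground = (0.849, 0.849) + (0.163, -0.987) = (1.012, -0.138) m/s.
Speed = |(1.012, -0.138)| = 1.021 m/s.

1.0 m/s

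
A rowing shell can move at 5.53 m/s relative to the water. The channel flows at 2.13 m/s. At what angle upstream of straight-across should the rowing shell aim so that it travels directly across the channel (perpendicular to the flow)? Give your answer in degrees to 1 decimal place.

22.7°

To cancel the current, the upstream component of the rowing shell's velocity must equal the flow: 5.53 sin θ = 2.13.
sin θ = 2.13 / 5.53 = 0.3852.
θ = arcsin(0.3852) = 22.654°.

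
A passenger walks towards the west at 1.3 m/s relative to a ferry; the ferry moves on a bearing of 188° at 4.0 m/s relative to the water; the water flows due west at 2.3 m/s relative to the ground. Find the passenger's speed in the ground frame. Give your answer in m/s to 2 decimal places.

In east/north components (m/s): passenger relative to ferry = (-1.300, 0.000); ferry relative to water = (-0.557, -3.961); water relative to ground = (-2.300, 0.000).
Sum = (-4.157, -3.961) m/s.
Speed = |(-4.157, -3.961)| = 5.742 m/s.

5.74 m/s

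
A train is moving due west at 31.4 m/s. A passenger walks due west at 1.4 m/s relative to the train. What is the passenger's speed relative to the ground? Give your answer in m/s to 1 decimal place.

32.8 m/s

Taking east as x and north as y: train velocity = (-31.400, 0.000) m/s; passenger velocity relative to train = (-1.400, 0.000) m/s.
Velocity relative to ground = (-31.400, 0.000) + (-1.400, 0.000) = (-32.800, 0.000) m/s.
Speed = |(-32.800, 0.000)| = 32.800 m/s.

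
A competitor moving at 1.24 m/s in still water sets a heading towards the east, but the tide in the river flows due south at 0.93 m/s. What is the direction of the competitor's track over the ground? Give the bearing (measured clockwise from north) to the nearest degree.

127°

Taking east as x and north as y: velocity relative to the water = (1.240, 0.000) m/s; the water relative to ground = (0.000, -0.930) m/s.
Velocity relative to ground = (1.240, 0.000) + (0.000, -0.930) = (1.240, -0.930) m/s.
Bearing = atan2(1.24, -0.93) = 126.87° clockwise from north.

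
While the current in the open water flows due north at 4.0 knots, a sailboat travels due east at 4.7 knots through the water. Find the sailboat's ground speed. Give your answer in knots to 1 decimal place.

6.2 knots

Taking east as x and north as y: velocity relative to the water = (4.700, 0.000) knots; the water relative to ground = (0.000, 4.000) knots.
Velocity relative to ground = (4.700, 0.000) + (0.000, 4.000) = (4.700, 4.000) knots.
Speed = |(4.700, 4.000)| = 6.172 knots.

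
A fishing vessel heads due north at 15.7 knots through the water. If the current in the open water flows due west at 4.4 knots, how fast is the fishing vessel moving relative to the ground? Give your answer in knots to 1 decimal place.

Taking east as x and north as y: velocity relative to the water = (0.000, 15.700) knots; the water relative to ground = (-4.400, 0.000) knots.
Velocity relative to ground = (0.000, 15.700) + (-4.400, 0.000) = (-4.400, 15.700) knots.
Speed = |(-4.400, 15.700)| = 16.305 knots.

16.3 knots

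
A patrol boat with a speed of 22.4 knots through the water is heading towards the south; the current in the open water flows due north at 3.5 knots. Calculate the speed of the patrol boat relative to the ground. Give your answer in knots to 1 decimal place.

18.9 knots

Taking east as x and north as y: velocity relative to the water = (0.000, -22.400) knots; the water relative to ground = (0.000, 3.500) knots.
Velocity relative to ground = (0.000, -22.400) + (0.000, 3.500) = (0.000, -18.900) knots.
Speed = |(0.000, -18.900)| = 18.900 knots.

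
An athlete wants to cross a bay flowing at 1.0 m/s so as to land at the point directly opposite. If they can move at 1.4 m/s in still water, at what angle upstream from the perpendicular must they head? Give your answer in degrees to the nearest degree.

To cancel the current, the upstream component of the athlete's velocity must equal the flow: 1.4 sin θ = 1.0.
sin θ = 1.0 / 1.4 = 0.7143.
θ = arcsin(0.7143) = 45.585°.

46°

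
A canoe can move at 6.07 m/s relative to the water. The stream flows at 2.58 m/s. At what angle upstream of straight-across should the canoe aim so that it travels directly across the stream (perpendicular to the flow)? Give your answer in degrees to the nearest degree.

25°

To cancel the current, the upstream component of the canoe's velocity must equal the flow: 6.07 sin θ = 2.58.
sin θ = 2.58 / 6.07 = 0.4250.
θ = arcsin(0.4250) = 25.153°.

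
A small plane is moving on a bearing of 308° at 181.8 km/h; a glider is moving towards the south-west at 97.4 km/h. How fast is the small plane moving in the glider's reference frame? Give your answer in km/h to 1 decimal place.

195.5 km/h

Taking east as x and north as y: small plane velocity = (-143.260, 111.927) km/h; glider velocity = (-68.872, -68.872) km/h.
Velocity of small plane relative to glider = (-143.260, 111.927) − (-68.872, -68.872) = (-74.388, 180.799) km/h.
Magnitude = |(-74.388, 180.799)| = 195.505 km/h.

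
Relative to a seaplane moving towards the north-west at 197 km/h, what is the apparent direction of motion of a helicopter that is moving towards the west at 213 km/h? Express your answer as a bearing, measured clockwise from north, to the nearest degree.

208°

Taking east as x and north as y: helicopter velocity = (-213.000, 0.000) km/h; seaplane velocity = (-139.300, 139.300) km/h.
Velocity of helicopter relative to seaplane = (-213.000, 0.000) − (-139.300, 139.300) = (-73.700, -139.300) km/h.
Bearing = atan2(-73.70, -139.30) = 207.88° clockwise from north.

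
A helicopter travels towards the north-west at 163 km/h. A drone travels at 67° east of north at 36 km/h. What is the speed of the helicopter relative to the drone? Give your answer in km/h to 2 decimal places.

179.61 km/h

Taking east as x and north as y: helicopter velocity = (-115.258, 115.258) km/h; drone velocity = (33.138, 14.066) km/h.
Velocity of helicopter relative to drone = (-115.258, 115.258) − (33.138, 14.066) = (-148.397, 101.192) km/h.
Magnitude = |(-148.397, 101.192)| = 179.615 km/h.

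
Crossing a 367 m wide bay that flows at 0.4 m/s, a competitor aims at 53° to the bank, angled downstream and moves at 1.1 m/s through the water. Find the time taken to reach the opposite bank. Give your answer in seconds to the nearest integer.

The component of the competitor's velocity perpendicular to the bank is 1.1 × sin 53° = 0.878 m/s.
Only the cross-stream component determines the crossing time; the current contributes nothing perpendicular to the bank.
Time = 367 / 0.878 = 417.758 s.

418 s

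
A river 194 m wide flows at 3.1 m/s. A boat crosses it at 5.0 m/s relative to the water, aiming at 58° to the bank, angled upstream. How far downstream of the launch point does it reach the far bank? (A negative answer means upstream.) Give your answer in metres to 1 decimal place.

20.6 m

Perpendicular speed = 4.240 m/s; crossing time = 194 / 4.240 = 45.752 s.
Net downstream speed = 0.450 m/s.
Drift = 0.450 × 45.752 = 20.607 m (downstream).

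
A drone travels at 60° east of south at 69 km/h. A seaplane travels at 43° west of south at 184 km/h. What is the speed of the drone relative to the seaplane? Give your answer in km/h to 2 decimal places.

210.54 km/h

Taking east as x and north as y: drone velocity = (59.756, -34.500) km/h; seaplane velocity = (-125.488, -134.569) km/h.
Velocity of drone relative to seaplane = (59.756, -34.500) − (-125.488, -134.569) = (185.243, 100.069) km/h.
Magnitude = |(185.243, 100.069)| = 210.544 km/h.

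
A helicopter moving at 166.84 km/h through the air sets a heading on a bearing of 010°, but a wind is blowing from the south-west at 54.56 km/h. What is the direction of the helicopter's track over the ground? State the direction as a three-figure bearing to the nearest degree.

018°

Taking east as x and north as y: velocity relative to the air = (28.971, 164.305) km/h; the air relative to ground = (38.580, 38.580) km/h.
Velocity relative to ground = (28.971, 164.305) + (38.580, 38.580) = (67.551, 202.885) km/h.
Bearing = atan2(67.55, 202.89) = 18.42° clockwise from north.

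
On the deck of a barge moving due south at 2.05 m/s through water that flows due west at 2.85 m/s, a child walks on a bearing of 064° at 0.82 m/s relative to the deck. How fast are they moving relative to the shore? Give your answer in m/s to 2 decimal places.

2.71 m/s

In east/north components (m/s): child relative to barge = (0.737, 0.359); barge relative to water = (0.000, -2.050); water relative to ground = (-2.850, 0.000).
Sum = (-2.113, -1.691) m/s.
Speed = |(-2.113, -1.691)| = 2.706 m/s.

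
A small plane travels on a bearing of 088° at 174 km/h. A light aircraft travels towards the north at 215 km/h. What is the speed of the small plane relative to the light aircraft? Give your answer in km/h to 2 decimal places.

Taking east as x and north as y: small plane velocity = (173.894, 6.073) km/h; light aircraft velocity = (0.000, 215.000) km/h.
Velocity of small plane relative to light aircraft = (173.894, 6.073) − (0.000, 215.000) = (173.894, -208.927) km/h.
Magnitude = |(173.894, -208.927)| = 271.827 km/h.

271.83 km/h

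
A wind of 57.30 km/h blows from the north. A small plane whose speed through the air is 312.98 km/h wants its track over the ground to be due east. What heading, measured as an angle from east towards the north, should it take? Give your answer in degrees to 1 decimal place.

10.5°

The wind pushes perpendicular to the desired track; the heading must have a component into the wind equal to 57.30 km/h: 312.98 sin θ = 57.30.
sin θ = 0.1831, so θ = 10.549°.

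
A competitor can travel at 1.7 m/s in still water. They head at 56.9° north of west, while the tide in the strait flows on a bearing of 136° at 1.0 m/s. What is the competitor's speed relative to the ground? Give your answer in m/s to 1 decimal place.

Taking east as x and north as y: velocity relative to the water = (-0.928, 1.424) m/s; the water relative to ground = (0.695, -0.719) m/s.
Velocity relative to ground = (-0.928, 1.424) + (0.695, -0.719) = (-0.234, 0.705) m/s.
Speed = |(-0.234, 0.705)| = 0.743 m/s.

0.7 m/s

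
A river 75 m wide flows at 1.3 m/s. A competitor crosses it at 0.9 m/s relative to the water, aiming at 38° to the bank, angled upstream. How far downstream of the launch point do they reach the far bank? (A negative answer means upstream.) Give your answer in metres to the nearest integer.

Perpendicular speed = 0.554 m/s; crossing time = 75 / 0.554 = 135.356 s.
Net downstream speed = 0.591 m/s.
Drift = 0.591 × 135.356 = 79.967 m (downstream).

80 m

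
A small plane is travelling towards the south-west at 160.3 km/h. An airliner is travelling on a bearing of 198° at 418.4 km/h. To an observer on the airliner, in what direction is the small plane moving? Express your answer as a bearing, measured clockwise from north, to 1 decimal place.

Taking east as x and north as y: small plane velocity = (-113.349, -113.349) km/h; airliner velocity = (-129.293, -397.922) km/h.
Velocity of small plane relative to airliner = (-113.349, -113.349) − (-129.293, -397.922) = (15.943, 284.573) km/h.
Bearing = atan2(15.94, 284.57) = 3.21° clockwise from north.

003.2°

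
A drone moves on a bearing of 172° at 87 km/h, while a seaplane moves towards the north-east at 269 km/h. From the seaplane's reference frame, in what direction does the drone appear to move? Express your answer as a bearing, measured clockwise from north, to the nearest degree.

213°

Taking east as x and north as y: drone velocity = (12.108, -86.153) km/h; seaplane velocity = (190.212, 190.212) km/h.
Velocity of drone relative to seaplane = (12.108, -86.153) − (190.212, 190.212) = (-178.104, -276.365) km/h.
Bearing = atan2(-178.10, -276.37) = 212.80° clockwise from north.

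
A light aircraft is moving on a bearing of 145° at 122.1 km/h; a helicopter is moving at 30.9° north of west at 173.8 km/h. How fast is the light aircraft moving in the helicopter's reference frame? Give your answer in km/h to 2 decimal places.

Taking east as x and north as y: light aircraft velocity = (70.034, -100.018) km/h; helicopter velocity = (-149.132, 89.253) km/h.
Velocity of light aircraft relative to helicopter = (70.034, -100.018) − (-149.132, 89.253) = (219.165, -189.272) km/h.
Magnitude = |(219.165, -189.272)| = 289.581 km/h.

289.58 km/h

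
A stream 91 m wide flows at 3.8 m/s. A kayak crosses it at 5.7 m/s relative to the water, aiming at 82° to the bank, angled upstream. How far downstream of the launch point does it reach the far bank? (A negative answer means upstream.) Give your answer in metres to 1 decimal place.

Perpendicular speed = 5.645 m/s; crossing time = 91 / 5.645 = 16.122 s.
Net downstream speed = 3.007 m/s.
Drift = 3.007 × 16.122 = 48.474 m (downstream).

48.5 m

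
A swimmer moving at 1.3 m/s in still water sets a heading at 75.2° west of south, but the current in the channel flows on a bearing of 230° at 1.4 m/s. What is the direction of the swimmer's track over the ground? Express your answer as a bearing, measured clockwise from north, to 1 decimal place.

242.1°

Taking east as x and north as y: velocity relative to the water = (-1.257, -0.332) m/s; the water relative to ground = (-1.072, -0.900) m/s.
Velocity relative to ground = (-1.257, -0.332) + (-1.072, -0.900) = (-2.329, -1.232) m/s.
Bearing = atan2(-2.33, -1.23) = 242.13° clockwise from north.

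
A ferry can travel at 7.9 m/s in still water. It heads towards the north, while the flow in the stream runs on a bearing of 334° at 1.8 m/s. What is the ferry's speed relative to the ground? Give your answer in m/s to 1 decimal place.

Taking east as x and north as y: velocity relative to the water = (0.000, 7.900) m/s; the water relative to ground = (-0.789, 1.618) m/s.
Velocity relative to ground = (0.000, 7.900) + (-0.789, 1.618) = (-0.789, 9.518) m/s.
Speed = |(-0.789, 9.518)| = 9.550 m/s.

9.6 m/s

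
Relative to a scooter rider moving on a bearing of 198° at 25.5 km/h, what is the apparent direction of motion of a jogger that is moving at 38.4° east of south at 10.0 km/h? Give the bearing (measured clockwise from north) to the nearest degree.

Taking east as x and north as y: jogger velocity = (6.211, -7.837) km/h; scooter rider velocity = (-7.880, -24.252) km/h.
Velocity of jogger relative to scooter rider = (6.211, -7.837) − (-7.880, -24.252) = (14.091, 16.415) km/h.
Bearing = atan2(14.09, 16.42) = 40.64° clockwise from north.

041°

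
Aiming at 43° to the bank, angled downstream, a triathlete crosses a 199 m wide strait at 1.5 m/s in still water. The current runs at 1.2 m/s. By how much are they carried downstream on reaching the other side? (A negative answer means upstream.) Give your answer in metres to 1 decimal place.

Perpendicular speed = 1.023 m/s; crossing time = 199 / 1.023 = 194.526 s.
Net downstream speed = 2.297 m/s.
Drift = 2.297 × 194.526 = 446.833 m (downstream).

446.8 m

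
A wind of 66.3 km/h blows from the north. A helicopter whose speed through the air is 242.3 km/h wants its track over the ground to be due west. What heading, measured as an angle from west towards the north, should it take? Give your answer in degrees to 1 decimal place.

The wind pushes perpendicular to the desired track; the heading must have a component into the wind equal to 66.3 km/h: 242.3 sin θ = 66.3.
sin θ = 0.2736, so θ = 15.880°.

15.9°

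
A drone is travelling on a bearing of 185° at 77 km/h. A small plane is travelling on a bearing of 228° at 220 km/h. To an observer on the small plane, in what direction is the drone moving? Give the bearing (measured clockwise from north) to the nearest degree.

066°

Taking east as x and north as y: drone velocity = (-6.711, -76.707) km/h; small plane velocity = (-163.492, -147.209) km/h.
Velocity of drone relative to small plane = (-6.711, -76.707) − (-163.492, -147.209) = (156.781, 70.502) km/h.
Bearing = atan2(156.78, 70.50) = 65.79° clockwise from north.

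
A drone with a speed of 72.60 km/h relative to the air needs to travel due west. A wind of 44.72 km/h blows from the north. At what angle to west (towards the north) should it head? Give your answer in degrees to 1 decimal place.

The wind pushes perpendicular to the desired track; the heading must have a component into the wind equal to 44.72 km/h: 72.60 sin θ = 44.72.
sin θ = 0.6160, so θ = 38.023°.

38.0°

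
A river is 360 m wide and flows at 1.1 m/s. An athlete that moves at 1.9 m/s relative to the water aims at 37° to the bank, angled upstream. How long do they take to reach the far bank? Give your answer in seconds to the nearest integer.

315 s

The component of the athlete's velocity perpendicular to the bank is 1.9 × sin 37° = 1.143 m/s.
The current is parallel to the bank, so it does not affect the crossing time.
Time = 360 / 1.143 = 314.837 s.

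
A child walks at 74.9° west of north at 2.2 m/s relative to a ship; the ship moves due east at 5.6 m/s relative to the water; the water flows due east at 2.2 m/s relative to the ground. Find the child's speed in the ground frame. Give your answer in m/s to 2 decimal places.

In east/north components (m/s): child relative to ship = (-2.124, 0.573); ship relative to water = (5.600, 0.000); water relative to ground = (2.200, 0.000).
Sum = (5.676, 0.573) m/s.
Speed = |(5.676, 0.573)| = 5.705 m/s.

5.70 m/s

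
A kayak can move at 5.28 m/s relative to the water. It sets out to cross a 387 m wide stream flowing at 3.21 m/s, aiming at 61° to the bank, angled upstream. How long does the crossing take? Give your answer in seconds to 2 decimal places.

The component of the kayak's velocity perpendicular to the bank is 5.28 × sin 61° = 4.618 m/s.
Only the cross-stream component determines the crossing time; the current contributes nothing perpendicular to the bank.
Time = 387 / 4.618 = 83.803 s.

83.80 s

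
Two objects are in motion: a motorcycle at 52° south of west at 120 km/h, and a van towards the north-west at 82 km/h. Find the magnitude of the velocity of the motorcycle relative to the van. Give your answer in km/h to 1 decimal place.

153.4 km/h

Taking east as x and north as y: motorcycle velocity = (-73.879, -94.561) km/h; van velocity = (-57.983, 57.983) km/h.
Velocity of motorcycle relative to van = (-73.879, -94.561) − (-57.983, 57.983) = (-15.897, -152.544) km/h.
Magnitude = |(-15.897, -152.544)| = 153.370 km/h.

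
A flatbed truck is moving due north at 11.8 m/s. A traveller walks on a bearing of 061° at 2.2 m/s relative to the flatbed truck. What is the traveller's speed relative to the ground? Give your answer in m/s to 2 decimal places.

Taking east as x and north as y: flatbed truck velocity = (0.000, 11.800) m/s; traveller velocity relative to flatbed truck = (1.924, 1.067) m/s.
Velocity relative to ground = (0.000, 11.800) + (1.924, 1.067) = (1.924, 12.867) m/s.
Speed = |(1.924, 12.867)| = 13.010 m/s.

13.01 m/s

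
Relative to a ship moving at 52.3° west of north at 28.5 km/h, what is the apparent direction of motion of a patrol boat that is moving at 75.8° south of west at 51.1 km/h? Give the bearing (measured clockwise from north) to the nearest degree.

171°

Taking east as x and north as y: patrol boat velocity = (-12.535, -49.539) km/h; ship velocity = (-22.550, 17.429) km/h.
Velocity of patrol boat relative to ship = (-12.535, -49.539) − (-22.550, 17.429) = (10.015, -66.967) km/h.
Bearing = atan2(10.01, -66.97) = 171.49° clockwise from north.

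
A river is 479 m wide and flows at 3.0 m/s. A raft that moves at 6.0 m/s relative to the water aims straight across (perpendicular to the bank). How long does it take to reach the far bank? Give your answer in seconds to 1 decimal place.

79.8 s

The component of the raft's velocity perpendicular to the bank is 6.0 m/s.
The flow acts along the bank and has no component across it.
Time = 479 / 6.000 = 79.833 s.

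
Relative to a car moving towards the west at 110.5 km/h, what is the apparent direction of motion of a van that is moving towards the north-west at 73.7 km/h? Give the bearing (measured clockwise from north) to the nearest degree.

Taking east as x and north as y: van velocity = (-52.114, 52.114) km/h; car velocity = (-110.500, 0.000) km/h.
Velocity of van relative to car = (-52.114, 52.114) − (-110.500, 0.000) = (58.386, 52.114) km/h.
Bearing = atan2(58.39, 52.11) = 48.25° clockwise from north.

048°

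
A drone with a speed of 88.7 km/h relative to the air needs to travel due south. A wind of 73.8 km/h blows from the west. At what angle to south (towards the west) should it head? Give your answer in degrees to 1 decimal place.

The wind pushes perpendicular to the desired track; the heading must have a component into the wind equal to 73.8 km/h: 88.7 sin θ = 73.8.
sin θ = 0.8320, so θ = 56.307°.

56.3°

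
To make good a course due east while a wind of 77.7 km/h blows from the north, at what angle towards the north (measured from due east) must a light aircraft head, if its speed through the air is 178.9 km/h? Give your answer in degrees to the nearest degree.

26°

The wind pushes perpendicular to the desired track; the heading must have a component into the wind equal to 77.7 km/h: 178.9 sin θ = 77.7.
sin θ = 0.4343, so θ = 25.742°.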